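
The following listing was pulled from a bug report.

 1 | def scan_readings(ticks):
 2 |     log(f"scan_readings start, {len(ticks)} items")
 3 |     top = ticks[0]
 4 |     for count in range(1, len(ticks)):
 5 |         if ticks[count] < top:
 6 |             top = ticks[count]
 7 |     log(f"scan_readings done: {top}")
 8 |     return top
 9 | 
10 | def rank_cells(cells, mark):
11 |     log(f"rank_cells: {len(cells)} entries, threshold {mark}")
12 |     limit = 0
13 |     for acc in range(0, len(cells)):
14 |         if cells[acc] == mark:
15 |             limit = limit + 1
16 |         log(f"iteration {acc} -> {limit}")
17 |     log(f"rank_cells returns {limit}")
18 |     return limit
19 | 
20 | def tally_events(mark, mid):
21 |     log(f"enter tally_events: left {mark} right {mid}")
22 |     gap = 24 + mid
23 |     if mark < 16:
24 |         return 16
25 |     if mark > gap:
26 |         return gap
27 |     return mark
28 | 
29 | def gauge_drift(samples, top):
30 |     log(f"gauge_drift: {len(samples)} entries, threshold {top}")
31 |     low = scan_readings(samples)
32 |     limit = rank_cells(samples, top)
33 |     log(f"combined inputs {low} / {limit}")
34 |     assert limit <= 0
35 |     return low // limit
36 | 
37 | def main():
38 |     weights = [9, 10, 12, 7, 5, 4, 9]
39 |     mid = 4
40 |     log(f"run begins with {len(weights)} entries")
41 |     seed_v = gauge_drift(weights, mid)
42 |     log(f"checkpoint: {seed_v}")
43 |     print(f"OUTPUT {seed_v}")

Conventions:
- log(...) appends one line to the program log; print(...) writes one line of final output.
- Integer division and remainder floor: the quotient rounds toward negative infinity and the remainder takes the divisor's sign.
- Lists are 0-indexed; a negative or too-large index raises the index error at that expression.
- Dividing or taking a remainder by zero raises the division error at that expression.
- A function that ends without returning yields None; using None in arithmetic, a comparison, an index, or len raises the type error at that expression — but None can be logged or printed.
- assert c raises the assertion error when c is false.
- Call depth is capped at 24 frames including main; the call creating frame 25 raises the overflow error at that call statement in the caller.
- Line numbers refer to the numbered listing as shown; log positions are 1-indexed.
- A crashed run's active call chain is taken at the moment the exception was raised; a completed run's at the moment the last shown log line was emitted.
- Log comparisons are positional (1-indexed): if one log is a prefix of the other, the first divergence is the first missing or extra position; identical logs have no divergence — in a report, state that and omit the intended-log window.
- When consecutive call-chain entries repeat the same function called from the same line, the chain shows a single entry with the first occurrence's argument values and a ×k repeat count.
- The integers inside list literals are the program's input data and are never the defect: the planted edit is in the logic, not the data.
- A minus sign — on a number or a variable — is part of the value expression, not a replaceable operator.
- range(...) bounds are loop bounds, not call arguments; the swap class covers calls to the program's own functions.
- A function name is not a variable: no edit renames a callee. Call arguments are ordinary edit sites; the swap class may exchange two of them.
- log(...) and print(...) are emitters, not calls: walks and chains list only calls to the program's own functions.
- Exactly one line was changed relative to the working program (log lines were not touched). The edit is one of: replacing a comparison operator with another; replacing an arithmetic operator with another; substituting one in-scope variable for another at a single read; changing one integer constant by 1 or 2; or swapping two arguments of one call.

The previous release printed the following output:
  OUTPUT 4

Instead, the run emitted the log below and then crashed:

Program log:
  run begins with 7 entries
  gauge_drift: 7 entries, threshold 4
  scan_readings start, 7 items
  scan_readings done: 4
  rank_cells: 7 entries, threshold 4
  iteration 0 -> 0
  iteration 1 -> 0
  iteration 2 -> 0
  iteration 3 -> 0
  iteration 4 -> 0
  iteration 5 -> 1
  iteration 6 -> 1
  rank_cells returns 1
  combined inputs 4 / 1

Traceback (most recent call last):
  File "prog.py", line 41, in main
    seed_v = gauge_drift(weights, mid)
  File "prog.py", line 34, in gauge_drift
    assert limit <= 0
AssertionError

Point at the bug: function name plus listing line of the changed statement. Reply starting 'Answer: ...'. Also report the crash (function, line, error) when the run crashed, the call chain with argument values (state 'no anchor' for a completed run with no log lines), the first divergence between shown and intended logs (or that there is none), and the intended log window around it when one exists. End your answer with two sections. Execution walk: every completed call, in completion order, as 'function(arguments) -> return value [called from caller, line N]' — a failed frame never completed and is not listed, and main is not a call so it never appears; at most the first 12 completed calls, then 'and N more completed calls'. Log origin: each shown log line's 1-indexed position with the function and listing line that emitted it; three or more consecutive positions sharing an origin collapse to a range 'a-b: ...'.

Answer: the defect is in gauge_drift at line 34.
Core observation: The log ends early — 14 lines, where the working version next logs 'checkpoint: 4'.
Crash: gauge_drift, line 34, AssertionError.
Call chain: main -> gauge_drift([9, 10, 12, 7, 5, 4, 9], 4) (called at line 41).
First divergence: position 15; the shown log stops at 14 lines while the working version next logs 'checkpoint: 4'.
Intended log window:
  13: rank_cells returns 1
  14: combined inputs 4 / 1
  15: checkpoint: 4
Execution walk:
  scan_readings([9, 10, 12, 7, 5, 4, 9]) -> 4  [called from gauge_drift, line 31]
  rank_cells([9, 10, 12, 7, 5, 4, 9], 4) -> 1  [called from gauge_drift, line 32]
Log origin:
  1 — main, line 40
  2 — gauge_drift, line 30
  3 — scan_readings, line 2
  4 — scan_readings, line 7
  5 — rank_cells, line 11
  6-12 — rank_cells, line 16
  13 — rank_cells, line 17
  14 — gauge_drift, line 33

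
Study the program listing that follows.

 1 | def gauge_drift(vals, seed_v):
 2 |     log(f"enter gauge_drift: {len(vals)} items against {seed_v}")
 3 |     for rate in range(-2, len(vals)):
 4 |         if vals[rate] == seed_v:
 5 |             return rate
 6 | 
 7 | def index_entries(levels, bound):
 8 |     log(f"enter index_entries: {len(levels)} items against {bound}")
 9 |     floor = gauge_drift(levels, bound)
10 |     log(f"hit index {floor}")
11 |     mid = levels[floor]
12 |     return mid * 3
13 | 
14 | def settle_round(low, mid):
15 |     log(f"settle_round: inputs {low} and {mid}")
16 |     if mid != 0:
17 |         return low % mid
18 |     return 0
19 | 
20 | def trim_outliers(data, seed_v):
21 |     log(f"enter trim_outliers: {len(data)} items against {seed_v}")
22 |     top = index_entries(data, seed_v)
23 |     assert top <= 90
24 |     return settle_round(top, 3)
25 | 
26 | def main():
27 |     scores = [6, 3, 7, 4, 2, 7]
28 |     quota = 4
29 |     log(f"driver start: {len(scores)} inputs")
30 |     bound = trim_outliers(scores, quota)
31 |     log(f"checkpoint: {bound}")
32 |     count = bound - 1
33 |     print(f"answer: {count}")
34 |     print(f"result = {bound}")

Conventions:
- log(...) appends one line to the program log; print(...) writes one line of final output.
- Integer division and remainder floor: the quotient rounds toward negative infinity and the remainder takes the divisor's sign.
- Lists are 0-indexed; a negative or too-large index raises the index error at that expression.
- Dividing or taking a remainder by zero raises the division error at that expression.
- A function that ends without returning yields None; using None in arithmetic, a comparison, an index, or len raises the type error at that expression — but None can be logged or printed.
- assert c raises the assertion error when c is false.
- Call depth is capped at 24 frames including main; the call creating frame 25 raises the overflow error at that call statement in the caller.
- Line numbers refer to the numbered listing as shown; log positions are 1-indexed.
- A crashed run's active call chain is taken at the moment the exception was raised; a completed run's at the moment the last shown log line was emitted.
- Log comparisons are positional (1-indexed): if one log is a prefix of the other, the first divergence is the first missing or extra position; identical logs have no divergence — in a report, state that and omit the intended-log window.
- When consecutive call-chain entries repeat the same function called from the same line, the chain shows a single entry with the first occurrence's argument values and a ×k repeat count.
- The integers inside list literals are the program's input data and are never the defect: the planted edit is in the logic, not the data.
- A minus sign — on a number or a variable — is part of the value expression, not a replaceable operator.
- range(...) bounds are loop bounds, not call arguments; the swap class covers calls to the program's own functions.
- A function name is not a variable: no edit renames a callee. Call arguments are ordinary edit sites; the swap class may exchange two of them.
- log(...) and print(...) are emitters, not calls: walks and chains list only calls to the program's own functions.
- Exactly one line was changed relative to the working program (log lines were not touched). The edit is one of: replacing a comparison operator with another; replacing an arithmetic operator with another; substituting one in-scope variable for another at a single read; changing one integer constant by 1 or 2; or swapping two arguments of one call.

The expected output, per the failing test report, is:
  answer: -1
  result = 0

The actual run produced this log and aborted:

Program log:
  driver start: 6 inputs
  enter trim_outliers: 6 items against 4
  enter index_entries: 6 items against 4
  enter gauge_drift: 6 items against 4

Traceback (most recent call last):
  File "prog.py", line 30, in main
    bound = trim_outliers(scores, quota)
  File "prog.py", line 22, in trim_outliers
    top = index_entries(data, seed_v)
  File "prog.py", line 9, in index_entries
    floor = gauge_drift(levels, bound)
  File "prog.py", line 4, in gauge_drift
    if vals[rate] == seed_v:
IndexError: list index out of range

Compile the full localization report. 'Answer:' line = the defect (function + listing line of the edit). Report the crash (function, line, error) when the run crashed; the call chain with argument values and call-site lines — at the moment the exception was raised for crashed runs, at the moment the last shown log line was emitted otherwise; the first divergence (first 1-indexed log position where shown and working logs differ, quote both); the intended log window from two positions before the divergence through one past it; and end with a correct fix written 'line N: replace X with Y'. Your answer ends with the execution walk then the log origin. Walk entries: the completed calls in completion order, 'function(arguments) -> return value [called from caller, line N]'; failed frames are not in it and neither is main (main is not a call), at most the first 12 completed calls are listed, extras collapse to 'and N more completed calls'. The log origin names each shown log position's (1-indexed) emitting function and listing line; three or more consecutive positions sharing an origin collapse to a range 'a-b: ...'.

Answer: the defect is in gauge_drift at line 3.
Key observation: The log ends early — 4 lines, where the working version next logs 'hit index 3'.
Crash: gauge_drift, line 4, IndexError.
Call chain: main -> trim_outliers([6, 3, 7, 4, 2, 7], 4) (called at line 30) -> index_entries([6, 3, 7, 4, 2, 7], 4) (called at line 22) -> gauge_drift([6, 3, 7, 4, 2, 7], 4) (called at line 9).
First divergence: position 5 (shown log ended at 4 lines; the working version continues: 'hit index 3').
Intended log window:
  3: enter index_entries: 6 items against 4
  4: enter gauge_drift: 6 items against 4
  5: hit index 3
  6: settle_round: inputs 12 and 3
Execution walk:
  (no call completed)
Log line origins:
  1 — main, line 29
  2 — trim_outliers, line 21
  3 — index_entries, line 8
  4 — gauge_drift, line 2
A correct fix: line 3: replace `-2` with `0`.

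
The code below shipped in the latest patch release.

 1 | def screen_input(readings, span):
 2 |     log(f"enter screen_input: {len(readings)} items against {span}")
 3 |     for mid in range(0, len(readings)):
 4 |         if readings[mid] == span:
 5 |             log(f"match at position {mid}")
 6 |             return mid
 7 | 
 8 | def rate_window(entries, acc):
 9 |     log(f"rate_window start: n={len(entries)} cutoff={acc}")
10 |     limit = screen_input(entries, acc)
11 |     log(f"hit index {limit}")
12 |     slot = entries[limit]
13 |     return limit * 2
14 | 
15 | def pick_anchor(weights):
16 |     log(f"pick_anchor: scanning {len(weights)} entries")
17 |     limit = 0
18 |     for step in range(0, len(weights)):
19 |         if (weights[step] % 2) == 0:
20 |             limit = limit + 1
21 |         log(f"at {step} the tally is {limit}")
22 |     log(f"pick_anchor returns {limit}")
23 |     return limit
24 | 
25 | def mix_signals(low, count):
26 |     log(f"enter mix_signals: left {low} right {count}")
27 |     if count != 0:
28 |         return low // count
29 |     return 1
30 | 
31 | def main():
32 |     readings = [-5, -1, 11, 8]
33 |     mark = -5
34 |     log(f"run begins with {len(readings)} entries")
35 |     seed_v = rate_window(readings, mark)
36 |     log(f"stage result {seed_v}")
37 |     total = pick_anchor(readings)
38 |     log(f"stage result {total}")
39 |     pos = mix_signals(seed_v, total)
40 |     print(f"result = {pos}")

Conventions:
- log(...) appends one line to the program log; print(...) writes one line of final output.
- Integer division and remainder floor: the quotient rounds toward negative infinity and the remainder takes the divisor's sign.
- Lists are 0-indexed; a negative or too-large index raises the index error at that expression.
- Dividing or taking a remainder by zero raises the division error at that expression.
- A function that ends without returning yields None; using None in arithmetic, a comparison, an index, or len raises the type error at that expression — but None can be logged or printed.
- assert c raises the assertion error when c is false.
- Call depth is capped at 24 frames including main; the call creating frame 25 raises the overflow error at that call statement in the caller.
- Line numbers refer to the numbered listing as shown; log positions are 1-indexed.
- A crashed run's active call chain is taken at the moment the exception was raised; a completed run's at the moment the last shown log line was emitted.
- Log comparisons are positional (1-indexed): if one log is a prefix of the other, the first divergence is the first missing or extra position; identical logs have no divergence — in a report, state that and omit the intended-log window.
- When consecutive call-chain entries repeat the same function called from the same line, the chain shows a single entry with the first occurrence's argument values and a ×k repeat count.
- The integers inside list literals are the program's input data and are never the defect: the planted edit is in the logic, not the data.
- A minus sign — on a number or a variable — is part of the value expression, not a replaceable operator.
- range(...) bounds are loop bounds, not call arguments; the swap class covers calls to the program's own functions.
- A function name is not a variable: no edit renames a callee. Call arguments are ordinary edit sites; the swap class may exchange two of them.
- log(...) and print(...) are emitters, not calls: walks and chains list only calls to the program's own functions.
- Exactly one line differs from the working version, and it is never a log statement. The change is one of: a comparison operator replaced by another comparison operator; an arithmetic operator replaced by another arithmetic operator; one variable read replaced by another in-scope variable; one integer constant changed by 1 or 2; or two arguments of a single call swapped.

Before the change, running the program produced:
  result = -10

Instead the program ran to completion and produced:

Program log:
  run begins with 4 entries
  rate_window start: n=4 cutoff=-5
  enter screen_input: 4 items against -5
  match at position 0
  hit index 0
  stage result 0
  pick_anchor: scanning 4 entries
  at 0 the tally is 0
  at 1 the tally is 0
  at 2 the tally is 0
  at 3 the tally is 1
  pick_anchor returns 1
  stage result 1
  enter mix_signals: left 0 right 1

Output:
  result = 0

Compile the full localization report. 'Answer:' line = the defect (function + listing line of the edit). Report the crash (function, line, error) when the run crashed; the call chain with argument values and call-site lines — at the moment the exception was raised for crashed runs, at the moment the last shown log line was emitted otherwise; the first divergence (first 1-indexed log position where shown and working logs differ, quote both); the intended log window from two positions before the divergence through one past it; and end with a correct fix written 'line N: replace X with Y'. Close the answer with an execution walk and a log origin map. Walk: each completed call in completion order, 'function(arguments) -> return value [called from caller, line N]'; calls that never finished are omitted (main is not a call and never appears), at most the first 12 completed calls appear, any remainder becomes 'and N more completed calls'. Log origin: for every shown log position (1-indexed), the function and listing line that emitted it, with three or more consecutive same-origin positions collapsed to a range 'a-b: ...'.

Answer: the defect is in rate_window at line 13.
Key observation: At log position 6 the runs split — shown 'stage result 0', but the working version logs 'stage result -10'.
Call chain: main -> mix_signals(0, 1) (called at line 39).
First divergence: at position 6 the run shows 'stage result 0' where the working version logs 'stage result -10'.
Intended log window:
  4: match at position 0
  5: hit index 0
  6: stage result -10
  7: pick_anchor: scanning 4 entries
Execution walk:
  screen_input([-5, -1, 11, 8], -5) -> 0  [called from rate_window, line 10]
  rate_window([-5, -1, 11, 8], -5) -> 0  [called from main, line 35]
  pick_anchor([-5, -1, 11, 8]) -> 1  [called from main, line 37]
  mix_signals(0, 1) -> 0  [called from main, line 39]
Log origins:
  1: logged in main at line 34
  2: logged in rate_window at line 9
  3: logged in screen_input at line 2
  4: logged in screen_input at line 5
  5: logged in rate_window at line 11
  6: logged in main at line 36
  7: logged in pick_anchor at line 16
  8-11: logged in pick_anchor at line 21
  12: logged in pick_anchor at line 22
  13: logged in main at line 38
  14: logged in mix_signals at line 26
A correct fix: line 13: replace `limit` with `slot`.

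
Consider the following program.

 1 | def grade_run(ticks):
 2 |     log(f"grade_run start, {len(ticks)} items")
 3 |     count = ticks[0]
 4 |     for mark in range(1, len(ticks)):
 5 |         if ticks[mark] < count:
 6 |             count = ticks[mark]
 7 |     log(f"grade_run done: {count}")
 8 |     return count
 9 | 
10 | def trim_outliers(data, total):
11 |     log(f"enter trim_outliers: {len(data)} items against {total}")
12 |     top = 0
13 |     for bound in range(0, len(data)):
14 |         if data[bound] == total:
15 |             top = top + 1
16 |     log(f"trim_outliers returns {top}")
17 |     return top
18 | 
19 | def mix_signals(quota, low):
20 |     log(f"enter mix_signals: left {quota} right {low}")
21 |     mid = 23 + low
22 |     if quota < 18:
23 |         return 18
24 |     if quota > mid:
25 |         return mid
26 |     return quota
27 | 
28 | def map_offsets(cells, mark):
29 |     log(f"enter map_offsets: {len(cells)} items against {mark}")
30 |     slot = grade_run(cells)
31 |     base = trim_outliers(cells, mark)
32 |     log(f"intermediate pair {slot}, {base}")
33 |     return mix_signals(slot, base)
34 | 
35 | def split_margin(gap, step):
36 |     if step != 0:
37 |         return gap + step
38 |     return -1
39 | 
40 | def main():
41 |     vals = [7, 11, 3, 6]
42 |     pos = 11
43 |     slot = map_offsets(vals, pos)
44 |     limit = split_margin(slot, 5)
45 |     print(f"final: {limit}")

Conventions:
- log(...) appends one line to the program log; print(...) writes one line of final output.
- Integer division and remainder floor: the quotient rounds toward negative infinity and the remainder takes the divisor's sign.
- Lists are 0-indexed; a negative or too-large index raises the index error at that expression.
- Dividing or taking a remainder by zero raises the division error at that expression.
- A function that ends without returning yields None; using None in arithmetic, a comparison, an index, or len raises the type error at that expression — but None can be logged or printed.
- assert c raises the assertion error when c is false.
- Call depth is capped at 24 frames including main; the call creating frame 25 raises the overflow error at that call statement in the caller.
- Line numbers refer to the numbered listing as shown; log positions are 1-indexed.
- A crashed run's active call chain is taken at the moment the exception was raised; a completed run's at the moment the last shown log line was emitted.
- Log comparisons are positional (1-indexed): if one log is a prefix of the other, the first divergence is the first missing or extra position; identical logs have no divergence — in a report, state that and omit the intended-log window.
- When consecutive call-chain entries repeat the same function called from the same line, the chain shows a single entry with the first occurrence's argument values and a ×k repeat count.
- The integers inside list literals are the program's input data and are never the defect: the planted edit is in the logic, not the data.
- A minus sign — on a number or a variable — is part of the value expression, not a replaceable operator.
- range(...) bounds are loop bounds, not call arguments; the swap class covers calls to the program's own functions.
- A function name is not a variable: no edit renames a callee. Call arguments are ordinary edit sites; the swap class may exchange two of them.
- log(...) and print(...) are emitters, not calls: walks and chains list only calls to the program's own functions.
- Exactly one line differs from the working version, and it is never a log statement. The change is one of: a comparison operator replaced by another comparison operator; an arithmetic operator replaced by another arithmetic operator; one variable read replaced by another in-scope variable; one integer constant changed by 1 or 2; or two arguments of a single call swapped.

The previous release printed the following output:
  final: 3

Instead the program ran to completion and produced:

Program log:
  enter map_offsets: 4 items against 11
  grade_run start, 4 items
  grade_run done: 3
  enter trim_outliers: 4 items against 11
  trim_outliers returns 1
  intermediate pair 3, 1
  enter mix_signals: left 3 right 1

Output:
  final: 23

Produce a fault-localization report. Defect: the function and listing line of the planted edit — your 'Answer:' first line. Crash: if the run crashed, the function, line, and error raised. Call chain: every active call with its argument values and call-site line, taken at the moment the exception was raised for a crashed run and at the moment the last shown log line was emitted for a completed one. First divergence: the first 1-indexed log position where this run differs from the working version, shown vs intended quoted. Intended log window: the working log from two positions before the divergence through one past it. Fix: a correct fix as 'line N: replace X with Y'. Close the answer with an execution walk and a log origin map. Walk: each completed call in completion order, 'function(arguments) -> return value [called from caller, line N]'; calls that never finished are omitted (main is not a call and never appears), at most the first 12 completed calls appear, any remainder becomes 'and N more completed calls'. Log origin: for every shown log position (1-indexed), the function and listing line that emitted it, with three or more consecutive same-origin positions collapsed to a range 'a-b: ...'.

Answer: the defect is in split_margin at line 37.
The tell: Log streams are identical — the defect surfaces only in the printed output.
Call chain: main -> map_offsets([7, 11, 3, 6], 11) (called at line 43) -> mix_signals(3, 1) (called at line 33).
First divergence: none — the logs agree in full.
Execution walk:
  grade_run([7, 11, 3, 6]) -> 3  [called from map_offsets, line 30]
  trim_outliers([7, 11, 3, 6], 11) -> 1  [called from map_offsets, line 31]
  mix_signals(3, 1) -> 18  [called from map_offsets, line 33]
  map_offsets([7, 11, 3, 6], 11) -> 18  [called from main, line 43]
  split_margin(18, 5) -> 23  [called from main, line 44]
Origin of each log line:
  1: from map_offsets, line 29
  2: from grade_run, line 2
  3: from grade_run, line 7
  4: from trim_outliers, line 11
  5: from trim_outliers, line 16
  6: from map_offsets, line 32
  7: from mix_signals, line 20
A correct fix: line 37: replace `+` with `%`.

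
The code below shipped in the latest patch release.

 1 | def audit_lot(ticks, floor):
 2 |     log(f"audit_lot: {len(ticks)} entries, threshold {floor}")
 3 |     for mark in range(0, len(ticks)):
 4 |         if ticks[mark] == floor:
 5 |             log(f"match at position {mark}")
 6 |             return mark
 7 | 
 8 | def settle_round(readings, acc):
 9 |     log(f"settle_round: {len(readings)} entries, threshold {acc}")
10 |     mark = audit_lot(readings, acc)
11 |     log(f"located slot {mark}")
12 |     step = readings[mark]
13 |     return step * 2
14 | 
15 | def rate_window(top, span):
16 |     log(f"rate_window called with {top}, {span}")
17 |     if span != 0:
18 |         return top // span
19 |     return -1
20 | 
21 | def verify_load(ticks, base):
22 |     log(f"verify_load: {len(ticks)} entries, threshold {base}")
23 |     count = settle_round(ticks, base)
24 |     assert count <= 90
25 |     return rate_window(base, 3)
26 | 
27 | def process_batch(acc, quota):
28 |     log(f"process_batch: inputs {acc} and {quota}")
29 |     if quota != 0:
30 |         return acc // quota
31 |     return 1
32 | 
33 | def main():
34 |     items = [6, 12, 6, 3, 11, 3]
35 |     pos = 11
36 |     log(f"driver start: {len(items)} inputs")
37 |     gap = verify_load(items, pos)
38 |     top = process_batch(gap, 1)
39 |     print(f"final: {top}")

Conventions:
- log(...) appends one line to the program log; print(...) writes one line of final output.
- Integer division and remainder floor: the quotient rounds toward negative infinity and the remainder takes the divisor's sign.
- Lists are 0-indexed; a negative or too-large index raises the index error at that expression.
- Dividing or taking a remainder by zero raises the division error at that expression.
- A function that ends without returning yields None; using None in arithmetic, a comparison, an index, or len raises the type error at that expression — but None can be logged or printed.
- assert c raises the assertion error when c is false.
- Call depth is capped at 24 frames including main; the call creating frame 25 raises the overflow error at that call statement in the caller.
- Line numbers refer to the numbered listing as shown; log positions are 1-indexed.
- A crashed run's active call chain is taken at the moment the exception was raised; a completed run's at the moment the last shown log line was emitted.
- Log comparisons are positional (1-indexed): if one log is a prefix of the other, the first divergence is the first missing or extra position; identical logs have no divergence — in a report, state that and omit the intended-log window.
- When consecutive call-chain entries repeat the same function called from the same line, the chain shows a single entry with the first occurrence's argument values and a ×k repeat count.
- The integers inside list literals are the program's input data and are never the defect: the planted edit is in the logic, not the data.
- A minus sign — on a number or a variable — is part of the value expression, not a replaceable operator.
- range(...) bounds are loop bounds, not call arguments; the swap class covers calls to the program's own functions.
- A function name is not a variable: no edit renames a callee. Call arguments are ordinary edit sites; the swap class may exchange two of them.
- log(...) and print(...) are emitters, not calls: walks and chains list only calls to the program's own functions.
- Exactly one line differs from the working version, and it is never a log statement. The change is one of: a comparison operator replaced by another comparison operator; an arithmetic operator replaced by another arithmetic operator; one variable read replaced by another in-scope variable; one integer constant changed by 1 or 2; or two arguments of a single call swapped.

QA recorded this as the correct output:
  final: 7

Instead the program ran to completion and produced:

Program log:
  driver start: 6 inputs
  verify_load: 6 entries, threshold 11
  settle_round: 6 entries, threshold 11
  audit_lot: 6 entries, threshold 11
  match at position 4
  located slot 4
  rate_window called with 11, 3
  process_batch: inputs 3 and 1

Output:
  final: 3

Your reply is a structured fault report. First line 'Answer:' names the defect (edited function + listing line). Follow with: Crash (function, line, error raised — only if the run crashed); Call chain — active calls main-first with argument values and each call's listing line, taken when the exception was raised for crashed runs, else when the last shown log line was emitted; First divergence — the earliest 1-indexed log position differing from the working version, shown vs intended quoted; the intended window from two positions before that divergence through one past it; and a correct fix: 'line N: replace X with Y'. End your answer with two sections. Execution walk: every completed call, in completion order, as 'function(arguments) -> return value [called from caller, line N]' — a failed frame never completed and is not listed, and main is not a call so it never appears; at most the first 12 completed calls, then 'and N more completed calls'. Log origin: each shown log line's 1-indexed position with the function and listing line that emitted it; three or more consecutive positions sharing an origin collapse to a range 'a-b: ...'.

Answer: the defect is in verify_load at line 25.
Key fact: At log position 7 the runs split — shown 'rate_window called with 11, 3', but the working version logs 'rate_window called with 22, 3'.
Call chain: main -> process_batch(3, 1) (called at line 38).
First divergence: position 7 — shown 'rate_window called with 11, 3', intended 'rate_window called with 22, 3'.
Intended log window:
  5: match at position 4
  6: located slot 4
  7: rate_window called with 22, 3
  8: process_batch: inputs 7 and 1
Execution walk:
  audit_lot([6, 12, 6, 3, 11, 3], 11) -> 4  [called from settle_round, line 10]
  settle_round([6, 12, 6, 3, 11, 3], 11) -> 22  [called from verify_load, line 23]
  rate_window(11, 3) -> 3  [called from verify_load, line 25]
  verify_load([6, 12, 6, 3, 11, 3], 11) -> 3  [called from main, line 37]
  process_batch(3, 1) -> 3  [called from main, line 38]
Log line origins:
  1: logged in main at line 36
  2: logged in verify_load at line 22
  3: logged in settle_round at line 9
  4: logged in audit_lot at line 2
  5: logged in audit_lot at line 5
  6: logged in settle_round at line 11
  7: logged in rate_window at line 16
  8: logged in process_batch at line 28
A correct fix: line 25: replace `base` with `count`.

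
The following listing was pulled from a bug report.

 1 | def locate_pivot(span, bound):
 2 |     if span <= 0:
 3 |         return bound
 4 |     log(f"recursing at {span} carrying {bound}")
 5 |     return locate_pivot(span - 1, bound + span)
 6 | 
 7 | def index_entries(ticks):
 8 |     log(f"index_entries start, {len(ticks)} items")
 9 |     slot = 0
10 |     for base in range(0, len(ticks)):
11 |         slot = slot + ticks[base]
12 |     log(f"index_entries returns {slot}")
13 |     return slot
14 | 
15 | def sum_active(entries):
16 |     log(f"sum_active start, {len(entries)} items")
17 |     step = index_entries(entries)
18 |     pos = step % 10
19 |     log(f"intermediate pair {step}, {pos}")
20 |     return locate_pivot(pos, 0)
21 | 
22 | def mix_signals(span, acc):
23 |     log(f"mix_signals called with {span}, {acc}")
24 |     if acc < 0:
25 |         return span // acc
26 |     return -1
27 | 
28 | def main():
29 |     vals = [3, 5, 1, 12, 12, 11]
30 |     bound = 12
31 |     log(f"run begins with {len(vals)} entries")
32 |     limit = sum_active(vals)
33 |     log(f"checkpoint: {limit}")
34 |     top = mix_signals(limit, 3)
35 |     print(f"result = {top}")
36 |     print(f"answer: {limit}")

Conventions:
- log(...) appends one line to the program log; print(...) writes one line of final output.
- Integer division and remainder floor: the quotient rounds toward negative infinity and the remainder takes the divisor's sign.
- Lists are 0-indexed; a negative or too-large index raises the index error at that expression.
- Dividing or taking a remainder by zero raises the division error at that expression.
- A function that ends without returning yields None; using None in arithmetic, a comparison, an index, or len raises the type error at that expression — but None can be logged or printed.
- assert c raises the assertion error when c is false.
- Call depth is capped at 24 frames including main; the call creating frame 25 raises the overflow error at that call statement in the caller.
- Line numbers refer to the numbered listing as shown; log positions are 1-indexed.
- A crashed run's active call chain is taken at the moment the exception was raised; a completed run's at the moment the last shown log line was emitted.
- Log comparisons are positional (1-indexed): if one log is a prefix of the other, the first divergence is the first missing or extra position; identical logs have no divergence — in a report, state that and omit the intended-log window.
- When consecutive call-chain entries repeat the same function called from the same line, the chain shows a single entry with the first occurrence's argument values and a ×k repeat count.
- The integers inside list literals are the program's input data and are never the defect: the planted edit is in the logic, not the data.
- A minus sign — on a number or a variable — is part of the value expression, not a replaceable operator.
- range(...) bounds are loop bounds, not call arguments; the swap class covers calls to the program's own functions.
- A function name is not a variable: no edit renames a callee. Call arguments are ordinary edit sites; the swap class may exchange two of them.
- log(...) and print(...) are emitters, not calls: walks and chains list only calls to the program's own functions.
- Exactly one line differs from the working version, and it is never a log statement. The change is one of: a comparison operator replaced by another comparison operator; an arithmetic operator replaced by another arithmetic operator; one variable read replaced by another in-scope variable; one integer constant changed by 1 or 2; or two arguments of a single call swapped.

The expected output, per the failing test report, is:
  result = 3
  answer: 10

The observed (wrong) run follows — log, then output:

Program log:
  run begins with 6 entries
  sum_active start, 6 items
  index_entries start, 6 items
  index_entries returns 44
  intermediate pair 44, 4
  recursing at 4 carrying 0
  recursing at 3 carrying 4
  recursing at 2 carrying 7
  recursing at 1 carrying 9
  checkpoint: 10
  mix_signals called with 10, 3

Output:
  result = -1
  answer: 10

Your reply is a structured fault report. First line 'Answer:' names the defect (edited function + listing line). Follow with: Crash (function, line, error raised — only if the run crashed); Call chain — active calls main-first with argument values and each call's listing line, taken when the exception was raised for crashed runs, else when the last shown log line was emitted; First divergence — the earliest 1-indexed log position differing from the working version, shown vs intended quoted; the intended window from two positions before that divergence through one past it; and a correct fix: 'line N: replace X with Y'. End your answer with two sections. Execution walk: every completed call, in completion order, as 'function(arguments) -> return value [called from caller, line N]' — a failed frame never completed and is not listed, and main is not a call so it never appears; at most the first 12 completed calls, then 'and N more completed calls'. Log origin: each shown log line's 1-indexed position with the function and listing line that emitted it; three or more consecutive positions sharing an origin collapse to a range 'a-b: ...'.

Answer: the defect is in mix_signals at line 24.
The tell: Every logged value matches the working version; the printed result is what differs.
Call chain: main -> mix_signals(10, 3) (called at line 34).
First divergence: none — the logs agree in full.
Execution walk:
  index_entries([3, 5, 1, 12, 12, 11]) -> 44  [called from sum_active, line 17]
  locate_pivot(0, 10) -> 10  [called from locate_pivot, line 5]
  locate_pivot(1, 9) -> 10  [called from locate_pivot, line 5]
  locate_pivot(2, 7) -> 10  [called from locate_pivot, line 5]
  locate_pivot(3, 4) -> 10  [called from locate_pivot, line 5]
  locate_pivot(4, 0) -> 10  [called from sum_active, line 20]
  sum_active([3, 5, 1, 12, 12, 11]) -> 10  [called from main, line 32]
  mix_signals(10, 3) -> -1  [called from main, line 34]
Log origins:
  1: logged in main at line 31
  2: logged in sum_active at line 16
  3: logged in index_entries at line 8
  4: logged in index_entries at line 12
  5: logged in sum_active at line 19
  6-9: logged in locate_pivot at line 4
  10: logged in main at line 33
  11: logged in mix_signals at line 23
A correct fix: line 24: replace `<` with `!=`.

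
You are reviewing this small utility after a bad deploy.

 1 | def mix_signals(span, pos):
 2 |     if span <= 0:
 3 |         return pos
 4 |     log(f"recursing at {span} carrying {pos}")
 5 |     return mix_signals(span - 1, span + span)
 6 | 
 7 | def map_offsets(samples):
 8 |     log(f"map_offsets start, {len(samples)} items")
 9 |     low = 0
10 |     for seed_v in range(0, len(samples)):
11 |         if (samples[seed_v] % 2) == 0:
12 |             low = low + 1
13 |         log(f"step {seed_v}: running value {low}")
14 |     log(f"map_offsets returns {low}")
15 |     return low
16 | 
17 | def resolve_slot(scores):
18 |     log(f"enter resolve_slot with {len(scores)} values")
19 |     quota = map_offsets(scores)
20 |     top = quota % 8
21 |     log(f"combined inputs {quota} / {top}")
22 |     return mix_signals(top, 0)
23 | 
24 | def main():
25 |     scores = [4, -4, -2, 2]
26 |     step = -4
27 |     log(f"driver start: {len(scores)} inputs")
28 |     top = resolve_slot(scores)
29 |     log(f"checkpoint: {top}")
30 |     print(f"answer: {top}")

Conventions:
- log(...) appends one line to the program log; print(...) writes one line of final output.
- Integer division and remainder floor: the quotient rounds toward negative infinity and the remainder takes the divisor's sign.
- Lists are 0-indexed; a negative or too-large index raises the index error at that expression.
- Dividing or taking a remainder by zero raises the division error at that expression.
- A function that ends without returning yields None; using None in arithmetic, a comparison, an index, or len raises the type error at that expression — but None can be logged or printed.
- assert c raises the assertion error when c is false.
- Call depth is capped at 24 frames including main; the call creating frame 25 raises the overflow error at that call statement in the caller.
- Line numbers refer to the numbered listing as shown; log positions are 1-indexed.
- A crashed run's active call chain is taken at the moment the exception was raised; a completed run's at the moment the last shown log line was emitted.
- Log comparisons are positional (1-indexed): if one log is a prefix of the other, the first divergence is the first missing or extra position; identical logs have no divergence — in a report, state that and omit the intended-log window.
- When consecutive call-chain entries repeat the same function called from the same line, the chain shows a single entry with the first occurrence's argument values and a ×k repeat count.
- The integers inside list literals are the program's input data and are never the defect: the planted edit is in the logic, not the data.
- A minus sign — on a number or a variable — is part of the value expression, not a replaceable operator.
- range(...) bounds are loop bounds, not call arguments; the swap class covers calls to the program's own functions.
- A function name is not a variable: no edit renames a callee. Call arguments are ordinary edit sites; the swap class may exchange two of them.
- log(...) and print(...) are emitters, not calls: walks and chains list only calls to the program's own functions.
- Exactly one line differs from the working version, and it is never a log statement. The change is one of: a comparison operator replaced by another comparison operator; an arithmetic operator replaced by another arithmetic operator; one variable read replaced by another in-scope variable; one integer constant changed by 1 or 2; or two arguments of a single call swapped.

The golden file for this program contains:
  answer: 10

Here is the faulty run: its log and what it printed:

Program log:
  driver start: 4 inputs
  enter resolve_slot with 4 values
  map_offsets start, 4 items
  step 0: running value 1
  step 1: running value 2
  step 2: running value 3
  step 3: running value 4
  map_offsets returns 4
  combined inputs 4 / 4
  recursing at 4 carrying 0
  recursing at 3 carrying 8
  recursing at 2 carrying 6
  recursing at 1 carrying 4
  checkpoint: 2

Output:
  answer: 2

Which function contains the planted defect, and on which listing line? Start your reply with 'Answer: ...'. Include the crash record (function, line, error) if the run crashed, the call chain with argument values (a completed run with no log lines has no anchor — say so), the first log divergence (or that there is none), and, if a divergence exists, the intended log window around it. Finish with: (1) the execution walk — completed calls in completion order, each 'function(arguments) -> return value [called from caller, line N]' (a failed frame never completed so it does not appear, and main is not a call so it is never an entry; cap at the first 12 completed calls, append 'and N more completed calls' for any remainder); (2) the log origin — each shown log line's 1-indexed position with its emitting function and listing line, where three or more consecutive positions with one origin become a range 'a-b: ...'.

Answer: the defect is in mix_signals at line 5.
Core observation: The log first diverges at position 11: the faulty run prints 'recursing at 3 carrying 8' where the working version prints 'recursing at 3 carrying 4'.
Call chain: main.
First divergence: position 11 — shown 'recursing at 3 carrying 8', intended 'recursing at 3 carrying 4'.
Intended log window:
  9: combined inputs 4 / 4
  10: recursing at 4 carrying 0
  11: recursing at 3 carrying 4
  12: recursing at 2 carrying 7
Execution walk:
  map_offsets([4, -4, -2, 2]) -> 4  [called from resolve_slot, line 19]
  mix_signals(0, 2) -> 2  [called from mix_signals, line 5]
  mix_signals(1, 4) -> 2  [called from mix_signals, line 5]
  mix_signals(2, 6) -> 2  [called from mix_signals, line 5]
  mix_signals(3, 8) -> 2  [called from mix_signals, line 5]
  mix_signals(4, 0) -> 2  [called from resolve_slot, line 22]
  resolve_slot([4, -4, -2, 2]) -> 2  [called from main, line 28]
Log line origins:
  1: logged in main at line 27
  2: logged in resolve_slot at line 18
  3: logged in map_offsets at line 8
  4-7: logged in map_offsets at line 13
  8: logged in map_offsets at line 14
  9: logged in resolve_slot at line 21
  10-13: logged in mix_signals at line 4
  14: logged in main at line 29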